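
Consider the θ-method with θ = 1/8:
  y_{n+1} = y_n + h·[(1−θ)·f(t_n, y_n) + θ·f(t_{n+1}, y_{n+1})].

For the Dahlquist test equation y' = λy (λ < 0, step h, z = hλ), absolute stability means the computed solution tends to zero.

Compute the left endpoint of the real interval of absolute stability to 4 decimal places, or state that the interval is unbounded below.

Test eqn y'=λy, z=hλ:
  y_{n+1} = y_n + z·[7/8·y_n + 1/8·y_{n+1}] ⇒ (1 − 1/8z)y_{n+1} = (1 + 7/8z)y_n
  R(z) = (1 + 7/8z)/(1 − 1/8z).

Solve |R(x)|<1 on ℝ⁻.
x=-0.85: |R|=0.2316
R=−1: 1+7/8x = −1+1/8x ⇒ -3/4x=2 ⇒ x=2/(-3/4)=-2.6667
Confirm numerically:
  x=-2.554: |R|=0.93595 <1
  x=-2.487: |R|=0.89721 <1
  x=-1.391: |R|=0.18496 <1
  x=-1.126: |R|=0.01293 <1
  x=-2.866: |R|=1.11007 >1
  x=-2.846: |R|=1.09921 >1
So |R|<1 on (-2.6667, 0).

z* = -2.6667.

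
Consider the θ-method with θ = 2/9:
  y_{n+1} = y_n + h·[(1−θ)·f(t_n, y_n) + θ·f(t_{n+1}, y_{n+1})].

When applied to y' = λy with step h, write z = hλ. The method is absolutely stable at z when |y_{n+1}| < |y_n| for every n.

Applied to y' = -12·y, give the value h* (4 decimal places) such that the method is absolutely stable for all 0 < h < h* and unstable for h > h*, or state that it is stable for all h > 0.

(-3.6000,0); λ=-12 ⇒ h* = (18/5)/12 = 0.3000.

Test eqn y'=λy, z=hλ:
  y_{n+1} = y_n + z·[7/9·y_n + 2/9·y_{n+1}] ⇒ (1 − 2/9z)y_{n+1} = (1 + 7/9z)y_n
  Hence R(z) = (1 + 7/9z)/(1 − 2/9z).

Solve |R(x)|<1 on ℝ⁻.
x=-1.61: |R|=0.1858
R=−1: 1+7/9x = −1+2/9x ⇒ -5/9x=2 ⇒ x=2/(-5/9)=-3.6000
Confirm numerically:
  x=-3.429: |R|=0.94608 <1
  x=-1.625: |R|=0.19388 <1
  x=-1.549: |R|=0.15234 <1
  x=-4.178: |R|=1.16651 >1
  x=-3.998: |R|=1.11709 >1
  x=-3.912: |R|=1.09272 >1
Interval (-3.6000, 0).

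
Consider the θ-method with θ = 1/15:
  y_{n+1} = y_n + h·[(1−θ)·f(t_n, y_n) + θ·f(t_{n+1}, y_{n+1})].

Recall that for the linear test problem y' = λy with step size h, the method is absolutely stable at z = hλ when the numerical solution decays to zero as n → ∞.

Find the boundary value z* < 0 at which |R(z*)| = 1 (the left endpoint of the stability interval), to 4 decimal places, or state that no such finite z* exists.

On y'=λy, z=hλ:
  y_{n+1} = y_n + z·[14/15·y_n + 1/15·y_{n+1}] ⇒ (1 − 1/15z)y_{n+1} = (1 + 14/15z)y_n
  Hence R(z) = (1 + 14/15z)/(1 − 1/15z).

Need |R(x)|<1, x<0.
x=-0.87: |R|=0.1777
R=−1: 1+14/15x = −1+1/15x ⇒ -13/15x=2 ⇒ x=2/(-13/15)=-2.3077
Confirm numerically:
  x=-1.915: |R|=0.69820 <1
  x=-1.760: |R|=0.57518 <1
  x=-1.216: |R|=0.12481 <1
  x=-2.840: |R|=1.38789 >1
  x=-2.476: |R|=1.12520 >1
  x=-2.345: |R|=1.02796 >1
So |R|<1 on (-2.3077, 0).

z* = -2.3077.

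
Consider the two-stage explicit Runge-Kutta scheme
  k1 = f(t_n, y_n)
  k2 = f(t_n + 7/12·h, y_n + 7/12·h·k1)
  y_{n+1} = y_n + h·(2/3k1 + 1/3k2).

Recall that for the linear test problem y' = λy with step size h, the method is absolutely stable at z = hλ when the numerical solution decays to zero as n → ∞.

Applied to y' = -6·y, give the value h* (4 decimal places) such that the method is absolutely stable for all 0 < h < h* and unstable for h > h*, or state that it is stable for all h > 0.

Set f=λy, z=hλ:
  k1=λy_n ⇒ h·k1=z·y_n;  k2=λ(1+7/12z)y_n ⇒ h·k2=z(1+7/12z)y_n
  y_{n+1}/y_n = 1 + 2/3z + 1/3z(1+7/12z) = 1 + z + 7/36z²
  ⇒ R(z) = 1 + z + 7/36z².

Find x<0 with |R(x)|<1.
x=-1.56: |R|=0.0868
R=1: x+7/36x²=0 ⇒ x=−36/7=-5.1429; min R=1−1/(4·7/36)=-0.2857>−1
Confirm numerically:
  x=-4.236: |R|=0.25305 <1
  x=-3.702: |R|=0.03718 <1
  x=-2.376: |R|=0.27829 <1
  x=-2.117: |R|=0.24556 <1
  x=-5.525: |R|=1.41054 >1
  x=-5.519: |R|=1.40365 >1
  x=-5.483: |R|=1.36264 >1
Stable set (-5.1429, 0).

(-5.1429,0); λ=-6 ⇒ h* = (36/7)/6 = 0.8571.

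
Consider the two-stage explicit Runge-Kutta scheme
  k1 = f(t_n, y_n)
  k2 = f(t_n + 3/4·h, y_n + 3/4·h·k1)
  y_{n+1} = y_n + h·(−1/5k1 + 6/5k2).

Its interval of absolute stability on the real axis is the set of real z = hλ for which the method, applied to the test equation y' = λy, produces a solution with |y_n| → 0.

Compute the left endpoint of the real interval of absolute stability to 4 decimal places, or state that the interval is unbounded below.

With y'=λy (z=hλ):
  k1=λy_n ⇒ h·k1=z·y_n;  k2=λ(1+3/4z)y_n ⇒ h·k2=z(1+3/4z)y_n
  y_{n+1}/y_n = 1 − 1/5z + 6/5z(1+3/4z) = 1 + z + 9/10z²
  Hence R(z) = 1 + z + 9/10z².

Solve |R(x)|<1 on ℝ⁻.
x=-1.76: |R|=2.0278
R=1: x+9/10x²=0 ⇒ x=−10/9=-1.1111; min R=1−1/(4·9/10)=0.7222>−1
Confirm numerically:
  x=-0.977: |R|=0.88208 <1
  x=-0.817: |R|=0.78374 <1
  x=-0.779: |R|=0.76716 <1
  x=-1.409: |R|=1.37775 >1
  x=-1.195: |R|=1.09022 >1
So |R|<1 on (-1.1111, 0).

z* = -1.1111.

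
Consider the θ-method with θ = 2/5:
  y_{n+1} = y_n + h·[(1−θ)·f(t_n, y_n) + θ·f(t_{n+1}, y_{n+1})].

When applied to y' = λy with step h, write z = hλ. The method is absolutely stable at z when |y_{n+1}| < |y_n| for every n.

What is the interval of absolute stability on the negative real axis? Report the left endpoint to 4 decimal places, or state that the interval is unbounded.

z∈(-10.0000,0).

Set f=λy, z=hλ:
  y_{n+1} = y_n + z·[3/5·y_n + 2/5·y_{n+1}] ⇒ (1 − 2/5z)y_{n+1} = (1 + 3/5z)y_n
  ⇒ R(z) = (1 + 3/5z)/(1 − 2/5z).

Solve |R(x)|<1 on ℝ⁻.
x=-1.2: |R|=0.1892
R=−1: 1+3/5x = −1+2/5x ⇒ -1/5x=2 ⇒ x=2/(-1/5)=-10.0000
Confirm numerically:
  x=-8.555: |R|=0.93464 <1
  x=-7.984: |R|=0.90385 <1
  x=-6.939: |R|=0.83785 <1
  x=-6.179: |R|=0.77987 <1
  x=-10.486: |R|=1.01871 >1
  x=-10.187: |R|=1.00737 >1
  x=-10.092: |R|=1.00365 >1
So |R|<1 on (-10.0000, 0).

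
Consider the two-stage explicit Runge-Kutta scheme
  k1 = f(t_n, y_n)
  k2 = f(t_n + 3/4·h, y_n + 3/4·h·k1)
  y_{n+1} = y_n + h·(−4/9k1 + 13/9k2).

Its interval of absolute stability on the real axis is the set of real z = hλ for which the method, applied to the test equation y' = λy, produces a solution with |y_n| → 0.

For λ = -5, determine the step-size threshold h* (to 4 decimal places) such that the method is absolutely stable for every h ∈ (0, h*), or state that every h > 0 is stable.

(-0.9231,0); λ=-5 ⇒ h* = (12/13)/5 = 0.1846.

Test eqn y'=λy, z=hλ:
  k1=λy_n ⇒ h·k1=z·y_n;  k2=λ(1+3/4z)y_n ⇒ h·k2=z(1+3/4z)y_n
  y_{n+1}/y_n = 1 − 4/9z + 13/9z(1+3/4z) = 1 + z + 13/12z²
  ⇒ R(z) = 1 + z + 13/12z².

Boundary: |R(x)|=1, x<0.
x=-1.42: |R|=1.7644
R=1: x+13/12x²=0 ⇒ x=−12/13=-0.9231; min R=1−1/(4·13/12)=0.7692>−1
Confirm numerically:
  x=-0.761: |R|=0.86638 <1
  x=-0.486: |R|=0.76988 <1
  x=-0.464: |R|=0.76924 <1
  x=-0.408: |R|=0.77234 <1
  x=-1.473: |R|=1.87754 >1
  x=-1.127: |R|=1.24897 >1
  x=-1.057: |R|=1.15335 >1
Interval (-0.9231, 0).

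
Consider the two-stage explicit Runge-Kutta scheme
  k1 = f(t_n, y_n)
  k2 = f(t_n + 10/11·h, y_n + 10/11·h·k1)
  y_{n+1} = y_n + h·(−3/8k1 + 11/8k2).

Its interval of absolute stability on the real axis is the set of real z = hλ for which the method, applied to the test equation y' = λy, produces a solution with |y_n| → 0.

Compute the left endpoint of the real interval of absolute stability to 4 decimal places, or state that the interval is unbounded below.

left endpoint -0.8000.

Test eqn y'=λy, z=hλ:
  k1=λy_n ⇒ h·k1=z·y_n;  k2=λ(1+10/11z)y_n ⇒ h·k2=z(1+10/11z)y_n
  y_{n+1}/y_n = 1 − 3/8z + 11/8z(1+10/11z) = 1 + z + 5/4z²
  ⇒ R(z) = 1 + z + 5/4z².

Find x<0 with |R(x)|<1.
x=-0.59: |R|=0.8451
R=1: x+5/4x²=0 ⇒ x=−4/5=-0.8000; min R=1−1/(4·5/4)=0.8000>−1
Confirm numerically:
  x=-0.701: |R|=0.91325 <1
  x=-0.446: |R|=0.80265 <1
  x=-0.414: |R|=0.80024 <1
  x=-1.300: |R|=1.81250 >1
  x=-0.874: |R|=1.08085 >1
  x=-0.844: |R|=1.04642 >1
So |R|<1 on (-0.8000, 0).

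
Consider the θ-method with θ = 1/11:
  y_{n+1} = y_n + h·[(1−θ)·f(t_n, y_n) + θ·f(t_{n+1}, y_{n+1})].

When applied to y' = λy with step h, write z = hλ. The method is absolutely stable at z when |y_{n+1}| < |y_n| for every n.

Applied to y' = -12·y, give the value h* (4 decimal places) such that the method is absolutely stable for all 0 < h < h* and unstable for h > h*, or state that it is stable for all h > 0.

Test eqn y'=λy, z=hλ:
  y_{n+1} = y_n + z·[10/11·y_n + 1/11·y_{n+1}] ⇒ (1 − 1/11z)y_{n+1} = (1 + 10/11z)y_n
  ⇒ R(z) = (1 + 10/11z)/(1 − 1/11z).

Solve |R(x)|<1 on ℝ⁻.
x=-0.6: |R|=0.4310
R=−1: 1+10/11x = −1+1/11x ⇒ -9/11x=2 ⇒ x=2/(-9/11)=-2.4444
Confirm numerically:
  x=-1.996: |R|=0.68944 <1
  x=-1.885: |R|=0.60924 <1
  x=-1.797: |R|=0.54466 <1
  x=-1.226: |R|=0.10306 <1
  x=-2.954: |R|=1.32865 >1
  x=-2.794: |R|=1.22807 >1
So |R|<1 on (-2.4444, 0).

(-2.4444,0); λ=-12 ⇒ h* = (22/9)/12 = 0.2037.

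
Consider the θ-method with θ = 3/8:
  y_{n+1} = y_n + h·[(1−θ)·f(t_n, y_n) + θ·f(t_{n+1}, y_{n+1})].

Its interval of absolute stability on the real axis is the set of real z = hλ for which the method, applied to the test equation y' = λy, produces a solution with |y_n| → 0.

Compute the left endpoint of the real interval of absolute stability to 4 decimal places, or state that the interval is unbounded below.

Set f=λy, z=hλ:
  y_{n+1} = y_n + z·[5/8·y_n + 3/8·y_{n+1}] ⇒ (1 − 3/8z)y_{n+1} = (1 + 5/8z)y_n
  so R(z) = (1 + 5/8z)/(1 − 3/8z).

Solve |R(x)|<1 on ℝ⁻.
x=-0.45: |R|=0.6150
R=−1: 1+5/8x = −1+3/8x ⇒ -1/4x=2 ⇒ x=2/(-1/4)=-8.0000
Confirm numerically:
  x=-5.910: |R|=0.83754 <1
  x=-4.741: |R|=0.70670 <1
  x=-3.424: |R|=0.49912 <1
  x=-3.360: |R|=0.48673 <1
  x=-8.462: |R|=1.02768 >1
  x=-8.344: |R|=1.02083 >1
  x=-8.076: |R|=1.00472 >1
Interval (-8.0000, 0).

left endpoint -8.0000.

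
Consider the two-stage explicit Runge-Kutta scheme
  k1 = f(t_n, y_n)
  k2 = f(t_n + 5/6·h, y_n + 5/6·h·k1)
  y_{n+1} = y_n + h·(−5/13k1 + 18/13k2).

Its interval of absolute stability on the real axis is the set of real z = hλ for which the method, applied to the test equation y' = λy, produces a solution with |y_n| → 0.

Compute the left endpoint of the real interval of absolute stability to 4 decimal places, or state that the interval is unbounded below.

With y'=λy (z=hλ):
  k1=λy_n ⇒ h·k1=z·y_n;  k2=λ(1+5/6z)y_n ⇒ h·k2=z(1+5/6z)y_n
  y_{n+1}/y_n = 1 − 5/13z + 18/13z(1+5/6z) = 1 + z + 15/13z²
  Hence R(z) = 1 + z + 15/13z².

Need |R(x)|<1, x<0.
x=-0.87: |R|=1.0033
R=1: x+15/13x²=0 ⇒ x=−13/15=-0.8667; min R=1−1/(4·15/13)=0.7833>−1
Confirm numerically:
  x=-0.710: |R|=0.87165 <1
  x=-0.447: |R|=0.78355 <1
  x=-0.378: |R|=0.78687 <1
  x=-1.048: |R|=1.21927 >1
  x=-0.949: |R|=1.09015 >1
  x=-0.892: |R|=1.02607 >1
So |R|<1 on (-0.8667, 0).

left endpoint -0.8667.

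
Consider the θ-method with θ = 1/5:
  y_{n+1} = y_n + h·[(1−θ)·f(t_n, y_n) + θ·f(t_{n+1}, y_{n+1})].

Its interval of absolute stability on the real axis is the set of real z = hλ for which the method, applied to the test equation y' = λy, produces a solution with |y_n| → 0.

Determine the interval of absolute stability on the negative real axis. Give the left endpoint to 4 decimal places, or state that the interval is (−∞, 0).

(-3.3333, 0).

Set f=λy, z=hλ:
  y_{n+1} = y_n + z·[4/5·y_n + 1/5·y_{n+1}] ⇒ (1 − 1/5z)y_{n+1} = (1 + 4/5z)y_n
  R(z) = (1 + 4/5z)/(1 − 1/5z).

Need |R(x)|<1, x<0.
x=-0.36: |R|=0.6642
R=−1: 1+4/5x = −1+1/5x ⇒ -3/5x=2 ⇒ x=2/(-3/5)=-3.3333
Confirm numerically:
  x=-2.910: |R|=0.83944 <1
  x=-2.414: |R|=0.62800 <1
  x=-2.276: |R|=0.56405 <1
  x=-1.588: |R|=0.20522 <1
  x=-3.693: |R|=1.12412 >1
  x=-3.611: |R|=1.09674 >1
  x=-3.489: |R|=1.05501 >1
So |R|<1 on (-3.3333, 0).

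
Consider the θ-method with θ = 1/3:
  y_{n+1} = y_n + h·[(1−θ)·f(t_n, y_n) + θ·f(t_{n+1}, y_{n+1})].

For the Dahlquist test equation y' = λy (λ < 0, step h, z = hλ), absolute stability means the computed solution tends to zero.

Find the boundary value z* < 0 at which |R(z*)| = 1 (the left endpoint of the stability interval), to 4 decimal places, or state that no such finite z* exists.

Test eqn y'=λy, z=hλ:
  y_{n+1} = y_n + z·[2/3·y_n + 1/3·y_{n+1}] ⇒ (1 − 1/3z)y_{n+1} = (1 + 2/3z)y_n
  R(z) = (1 + 2/3z)/(1 − 1/3z).

Need |R(x)|<1, x<0.
x=-0.47: |R|=0.5937
R=−1: 1+2/3x = −1+1/3x ⇒ -1/3x=2 ⇒ x=2/(-1/3)=-6.0000
Confirm numerically:
  x=-5.347: |R|=0.92177 <1
  x=-5.018: |R|=0.87753 <1
  x=-4.523: |R|=0.80367 <1
  x=-6.430: |R|=1.04560 >1
  x=-6.064: |R|=1.00706 >1
Interval (-6.0000, 0).

left endpoint -6.0000.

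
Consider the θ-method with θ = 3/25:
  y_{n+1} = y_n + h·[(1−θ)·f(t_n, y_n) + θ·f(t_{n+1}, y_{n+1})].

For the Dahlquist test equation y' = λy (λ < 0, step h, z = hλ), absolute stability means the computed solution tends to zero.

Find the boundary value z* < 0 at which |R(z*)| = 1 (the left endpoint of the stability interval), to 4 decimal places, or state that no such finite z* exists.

z* = -2.6316.

With y'=λy (z=hλ):
  y_{n+1} = y_n + z·[22/25·y_n + 3/25·y_{n+1}] ⇒ (1 − 3/25z)y_{n+1} = (1 + 22/25z)y_n
  so R(z) = (1 + 22/25z)/(1 − 3/25z).

Need |R(x)|<1, x<0.
x=-1.24: |R|=0.0794
R=−1: 1+22/25x = −1+3/25x ⇒ -19/25x=2 ⇒ x=2/(-19/25)=-2.6316
Confirm numerically:
  x=-1.931: |R|=0.56773 <1
  x=-1.886: |R|=0.53793 <1
  x=-1.816: |R|=0.49107 <1
  x=-1.142: |R|=0.00436 <1
  x=-3.103: |R|=1.26107 >1
  x=-2.904: |R|=1.15354 >1
  x=-2.700: |R|=1.03927 >1
Stable set (-2.6316, 0).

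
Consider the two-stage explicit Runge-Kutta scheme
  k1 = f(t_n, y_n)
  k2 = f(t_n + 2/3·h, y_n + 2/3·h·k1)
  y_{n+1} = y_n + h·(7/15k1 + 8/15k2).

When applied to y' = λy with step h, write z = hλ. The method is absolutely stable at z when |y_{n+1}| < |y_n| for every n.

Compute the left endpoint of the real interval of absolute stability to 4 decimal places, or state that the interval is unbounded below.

left endpoint -2.8125.

Test eqn y'=λy, z=hλ:
  k1=λy_n ⇒ h·k1=z·y_n;  k2=λ(1+2/3z)y_n ⇒ h·k2=z(1+2/3z)y_n
  y_{n+1}/y_n = 1 + 7/15z + 8/15z(1+2/3z) = 1 + z + 16/45z²
  R(z) = 1 + z + 16/45z².

Solve |R(x)|<1 on ℝ⁻.
x=-0.41: |R|=0.6498
R=1: x+16/45x²=0 ⇒ x=−45/16=-2.8125; min R=1−1/(4·16/45)=0.2969>−1
Confirm numerically:
  x=-1.905: |R|=0.38532 <1
  x=-1.308: |R|=0.30031 <1
  x=-1.169: |R|=0.31689 <1
  x=-3.025: |R|=1.22856 >1
  x=-2.918: |R|=1.10946 >1
Stable set (-2.8125, 0).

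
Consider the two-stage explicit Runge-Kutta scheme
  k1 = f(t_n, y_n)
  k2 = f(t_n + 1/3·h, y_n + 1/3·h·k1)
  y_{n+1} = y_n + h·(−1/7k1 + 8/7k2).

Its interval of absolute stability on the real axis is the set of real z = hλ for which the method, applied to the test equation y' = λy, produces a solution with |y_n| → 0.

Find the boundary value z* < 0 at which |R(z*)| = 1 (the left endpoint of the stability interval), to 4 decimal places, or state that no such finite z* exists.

On y'=λy, z=hλ:
  k1=λy_n ⇒ h·k1=z·y_n;  k2=λ(1+1/3z)y_n ⇒ h·k2=z(1+1/3z)y_n
  y_{n+1}/y_n = 1 − 1/7z + 8/7z(1+1/3z) = 1 + z + 8/21z²
  R(z) = 1 + z + 8/21z².

Find x<0 with |R(x)|<1.
x=-0.51: |R|=0.5891
R=1: x+8/21x²=0 ⇒ x=−21/8=-2.6250; min R=1−1/(4·8/21)=0.3438>−1
Confirm numerically:
  x=-2.451: |R|=0.83753 <1
  x=-1.828: |R|=0.44498 <1
  x=-1.744: |R|=0.41468 <1
  x=-1.442: |R|=0.35014 <1
  x=-2.972: |R|=1.39287 >1
  x=-2.848: |R|=1.24194 >1
  x=-2.806: |R|=1.19348 >1
Interval (-2.6250, 0).

left endpoint -2.6250.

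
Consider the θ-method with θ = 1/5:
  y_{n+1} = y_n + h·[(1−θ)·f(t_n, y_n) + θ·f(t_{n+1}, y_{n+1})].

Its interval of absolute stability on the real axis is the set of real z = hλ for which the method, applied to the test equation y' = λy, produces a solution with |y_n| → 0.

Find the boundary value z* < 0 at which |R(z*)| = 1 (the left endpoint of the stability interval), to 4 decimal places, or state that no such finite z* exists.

z* = -3.3333.

Set f=λy, z=hλ:
  y_{n+1} = y_n + z·[4/5·y_n + 1/5·y_{n+1}] ⇒ (1 − 1/5z)y_{n+1} = (1 + 4/5z)y_n
  ⇒ R(z) = (1 + 4/5z)/(1 − 1/5z).

Boundary: |R(x)|=1, x<0.
x=-0.91: |R|=0.2301
R=−1: 1+4/5x = −1+1/5x ⇒ -3/5x=2 ⇒ x=2/(-3/5)=-3.3333
Confirm numerically:
  x=-1.867: |R|=0.35940 <1
  x=-1.715: |R|=0.27699 <1
  x=-1.485: |R|=0.14495 <1
  x=-3.879: |R|=1.18437 >1
  x=-3.366: |R|=1.01171 >1
So |R|<1 on (-3.3333, 0).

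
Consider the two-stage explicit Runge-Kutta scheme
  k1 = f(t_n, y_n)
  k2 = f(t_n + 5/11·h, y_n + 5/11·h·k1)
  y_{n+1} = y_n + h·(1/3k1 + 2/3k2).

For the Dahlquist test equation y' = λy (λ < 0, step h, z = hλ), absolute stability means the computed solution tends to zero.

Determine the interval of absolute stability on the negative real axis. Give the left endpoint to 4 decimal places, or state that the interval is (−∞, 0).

z∈(-3.3000,0).

With y'=λy (z=hλ):
  k1=λy_n ⇒ h·k1=z·y_n;  k2=λ(1+5/11z)y_n ⇒ h·k2=z(1+5/11z)y_n
  y_{n+1}/y_n = 1 + 1/3z + 2/3z(1+5/11z) = 1 + z + 10/33z²
  so R(z) = 1 + z + 10/33z².

Need |R(x)|<1, x<0.
x=-0.51: |R|=0.5688
R=1: x+10/33x²=0 ⇒ x=−33/10=-3.3000; min R=1−1/(4·10/33)=0.1750>−1
Confirm numerically:
  x=-2.548: |R|=0.41936 <1
  x=-2.443: |R|=0.36556 <1
  x=-2.356: |R|=0.32604 <1
  x=-3.830: |R|=1.61512 >1
  x=-3.355: |R|=1.05592 >1
Interval (-3.3000, 0).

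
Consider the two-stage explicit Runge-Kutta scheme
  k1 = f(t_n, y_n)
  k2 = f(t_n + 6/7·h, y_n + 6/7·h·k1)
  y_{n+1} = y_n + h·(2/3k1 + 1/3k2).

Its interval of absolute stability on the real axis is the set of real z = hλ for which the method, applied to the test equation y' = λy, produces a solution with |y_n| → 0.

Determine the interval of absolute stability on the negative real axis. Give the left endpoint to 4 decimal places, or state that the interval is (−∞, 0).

Set f=λy, z=hλ:
  k1=λy_n ⇒ h·k1=z·y_n;  k2=λ(1+6/7z)y_n ⇒ h·k2=z(1+6/7z)y_n
  y_{n+1}/y_n = 1 + 2/3z + 1/3z(1+6/7z) = 1 + z + 2/7z²
  so R(z) = 1 + z + 2/7z².

Need |R(x)|<1, x<0.
x=-0.81: |R|=0.3775
R=1: x+2/7x²=0 ⇒ x=−7/2=-3.5000; min R=1−1/(4·2/7)=0.1250>−1
Confirm numerically:
  x=-2.515: |R|=0.29221 <1
  x=-1.623: |R|=0.12961 <1
  x=-1.581: |R|=0.13316 <1
  x=-3.574: |R|=1.07556 >1
  x=-3.529: |R|=1.02924 >1
So |R|<1 on (-3.5000, 0).

z∈(-3.5000,0).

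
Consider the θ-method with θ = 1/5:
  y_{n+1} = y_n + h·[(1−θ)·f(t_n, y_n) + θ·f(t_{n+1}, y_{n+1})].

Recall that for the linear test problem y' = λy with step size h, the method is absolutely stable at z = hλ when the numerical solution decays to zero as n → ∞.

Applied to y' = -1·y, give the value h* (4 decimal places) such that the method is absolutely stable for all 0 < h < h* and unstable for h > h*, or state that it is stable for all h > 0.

(-3.3333,0); λ=-1 ⇒ h* = (10/3)/1 = 3.3333.

With y'=λy (z=hλ):
  y_{n+1} = y_n + z·[4/5·y_n + 1/5·y_{n+1}] ⇒ (1 − 1/5z)y_{n+1} = (1 + 4/5z)y_n
  Hence R(z) = (1 + 4/5z)/(1 − 1/5z).

Need |R(x)|<1, x<0.
x=-0.94: |R|=0.2088
R=−1: 1+4/5x = −1+1/5x ⇒ -3/5x=2 ⇒ x=2/(-3/5)=-3.3333
Confirm numerically:
  x=-2.430: |R|=0.63526 <1
  x=-2.171: |R|=0.51374 <1
  x=-1.949: |R|=0.40236 <1
  x=-1.903: |R|=0.37839 <1
  x=-3.407: |R|=1.02629 >1
  x=-3.398: |R|=1.02310 >1
So |R|<1 on (-3.3333, 0).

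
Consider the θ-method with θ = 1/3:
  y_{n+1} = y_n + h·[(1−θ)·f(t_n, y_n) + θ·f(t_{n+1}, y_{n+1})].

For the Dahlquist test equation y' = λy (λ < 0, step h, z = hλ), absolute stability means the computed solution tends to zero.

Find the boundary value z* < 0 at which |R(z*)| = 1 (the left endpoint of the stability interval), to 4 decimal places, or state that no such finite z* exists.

left endpoint -6.0000.

With y'=λy (z=hλ):
  y_{n+1} = y_n + z·[2/3·y_n + 1/3·y_{n+1}] ⇒ (1 − 1/3z)y_{n+1} = (1 + 2/3z)y_n
  Hence R(z) = (1 + 2/3z)/(1 − 1/3z).

Find x<0 with |R(x)|<1.
x=-1.46: |R|=0.0179
R=−1: 1+2/3x = −1+1/3x ⇒ -1/3x=2 ⇒ x=2/(-1/3)=-6.0000
Confirm numerically:
  x=-3.731: |R|=0.66290 <1
  x=-3.351: |R|=0.58290 <1
  x=-2.816: |R|=0.45254 <1
  x=-2.533: |R|=0.37340 <1
  x=-6.481: |R|=1.05073 >1
  x=-6.149: |R|=1.01629 >1
Stable set (-6.0000, 0).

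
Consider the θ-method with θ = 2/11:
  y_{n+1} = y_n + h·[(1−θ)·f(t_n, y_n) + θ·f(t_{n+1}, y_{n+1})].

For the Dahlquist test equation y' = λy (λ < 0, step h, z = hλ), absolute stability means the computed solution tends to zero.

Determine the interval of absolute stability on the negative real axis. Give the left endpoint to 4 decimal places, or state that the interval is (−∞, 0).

On y'=λy, z=hλ:
  y_{n+1} = y_n + z·[9/11·y_n + 2/11·y_{n+1}] ⇒ (1 − 2/11z)y_{n+1} = (1 + 9/11z)y_n
  R(z) = (1 + 9/11z)/(1 − 2/11z).

Boundary: |R(x)|=1, x<0.
x=-1.68: |R|=0.2869
R=−1: 1+9/11x = −1+2/11x ⇒ -7/11x=2 ⇒ x=2/(-7/11)=-3.1429
Confirm numerically:
  x=-3.110: |R|=0.98664 <1
  x=-2.988: |R|=0.93615 <1
  x=-2.022: |R|=0.47846 <1
  x=-1.527: |R|=0.19518 <1
  x=-3.698: |R|=1.21124 >1
  x=-3.571: |R|=1.16520 >1
  x=-3.457: |R|=1.12275 >1
Interval (-3.1429, 0).

(-3.1429, 0).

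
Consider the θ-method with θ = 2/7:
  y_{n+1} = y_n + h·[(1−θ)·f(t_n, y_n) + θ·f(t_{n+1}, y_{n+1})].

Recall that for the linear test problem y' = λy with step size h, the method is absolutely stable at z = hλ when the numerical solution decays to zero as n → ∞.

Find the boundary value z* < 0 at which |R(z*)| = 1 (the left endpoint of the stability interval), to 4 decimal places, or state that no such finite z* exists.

On y'=λy, z=hλ:
  y_{n+1} = y_n + z·[5/7·y_n + 2/7·y_{n+1}] ⇒ (1 − 2/7z)y_{n+1} = (1 + 5/7z)y_n
  ⇒ R(z) = (1 + 5/7z)/(1 − 2/7z).

Solve |R(x)|<1 on ℝ⁻.
x=-1.21: |R|=0.1008
R=−1: 1+5/7x = −1+2/7x ⇒ -3/7x=2 ⇒ x=2/(-3/7)=-4.6667
Confirm numerically:
  x=-3.047: |R|=0.62891 <1
  x=-2.416: |R|=0.42934 <1
  x=-2.159: |R|=0.33531 <1
  x=-5.084: |R|=1.07293 >1
  x=-4.724: |R|=1.01046 >1
Stable set (-4.6667, 0).

left endpoint -4.6667.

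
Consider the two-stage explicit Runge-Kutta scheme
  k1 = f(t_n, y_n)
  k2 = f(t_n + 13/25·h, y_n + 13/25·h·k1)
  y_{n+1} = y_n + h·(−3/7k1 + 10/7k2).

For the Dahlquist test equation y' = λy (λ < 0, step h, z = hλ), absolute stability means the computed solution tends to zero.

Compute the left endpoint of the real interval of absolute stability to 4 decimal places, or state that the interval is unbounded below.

Test eqn y'=λy, z=hλ:
  k1=λy_n ⇒ h·k1=z·y_n;  k2=λ(1+13/25z)y_n ⇒ h·k2=z(1+13/25z)y_n
  y_{n+1}/y_n = 1 − 3/7z + 10/7z(1+13/25z) = 1 + z + 26/35z²
  so R(z) = 1 + z + 26/35z².

Solve |R(x)|<1 on ℝ⁻.
x=-1.6: |R|=1.3017
R=1: x+26/35x²=0 ⇒ x=−35/26=-1.3462; min R=1−1/(4·26/35)=0.6635>−1
Confirm numerically:
  x=-1.012: |R|=0.74879 <1
  x=-0.742: |R|=0.66699 <1
  x=-0.724: |R|=0.66539 <1
  x=-1.945: |R|=1.86525 >1
  x=-1.472: |R|=1.13761 >1
Stable set (-1.3462, 0).

left endpoint -1.3462.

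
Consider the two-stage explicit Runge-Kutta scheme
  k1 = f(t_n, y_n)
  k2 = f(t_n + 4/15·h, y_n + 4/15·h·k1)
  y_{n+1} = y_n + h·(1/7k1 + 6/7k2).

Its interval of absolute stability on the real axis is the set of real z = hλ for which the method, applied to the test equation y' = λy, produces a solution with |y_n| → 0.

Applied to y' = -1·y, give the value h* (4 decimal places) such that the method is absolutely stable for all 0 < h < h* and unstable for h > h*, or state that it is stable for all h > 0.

Set f=λy, z=hλ:
  k1=λy_n ⇒ h·k1=z·y_n;  k2=λ(1+4/15z)y_n ⇒ h·k2=z(1+4/15z)y_n
  y_{n+1}/y_n = 1 + 1/7z + 6/7z(1+4/15z) = 1 + z + 8/35z²
  ⇒ R(z) = 1 + z + 8/35z².

Find x<0 with |R(x)|<1.
x=-1.21: |R|=0.1247
R=1: x+8/35x²=0 ⇒ x=−35/8=-4.3750; min R=1−1/(4·8/35)=-0.0938>−1
Confirm numerically:
  x=-3.892: |R|=0.57032 <1
  x=-3.876: |R|=0.55791 <1
  x=-3.357: |R|=0.21887 <1
  x=-2.053: |R|=0.08962 <1
  x=-4.955: |R|=1.65689 >1
  x=-4.943: |R|=1.64174 >1
  x=-4.592: |R|=1.22776 >1
Interval (-4.3750, 0).

(-4.3750,0); λ=-1 ⇒ h* = (35/8)/1 = 4.3750.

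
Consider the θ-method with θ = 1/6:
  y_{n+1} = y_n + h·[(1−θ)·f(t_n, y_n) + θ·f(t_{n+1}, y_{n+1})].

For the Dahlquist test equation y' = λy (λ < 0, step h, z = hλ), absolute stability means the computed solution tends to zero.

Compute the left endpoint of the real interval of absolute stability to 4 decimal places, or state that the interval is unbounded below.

With y'=λy (z=hλ):
  y_{n+1} = y_n + z·[5/6·y_n + 1/6·y_{n+1}] ⇒ (1 − 1/6z)y_{n+1} = (1 + 5/6z)y_n
  Hence R(z) = (1 + 5/6z)/(1 − 1/6z).

Need |R(x)|<1, x<0.
x=-0.51: |R|=0.5300
R=−1: 1+5/6x = −1+1/6x ⇒ -2/3x=2 ⇒ x=2/(-2/3)=-3.0000
Confirm numerically:
  x=-2.265: |R|=0.64428 <1
  x=-2.142: |R|=0.57848 <1
  x=-1.815: |R|=0.39347 <1
  x=-1.675: |R|=0.30945 <1
  x=-3.536: |R|=1.22483 >1
  x=-3.077: |R|=1.03393 >1
Stable set (-3.0000, 0).

z* = -3.0000.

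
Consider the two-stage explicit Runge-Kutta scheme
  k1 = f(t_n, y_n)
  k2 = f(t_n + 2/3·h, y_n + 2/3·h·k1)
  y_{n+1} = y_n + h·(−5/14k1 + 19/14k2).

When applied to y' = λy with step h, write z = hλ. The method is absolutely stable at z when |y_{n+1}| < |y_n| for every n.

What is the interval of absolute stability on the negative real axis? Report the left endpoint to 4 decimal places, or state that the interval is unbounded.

Test eqn y'=λy, z=hλ:
  k1=λy_n ⇒ h·k1=z·y_n;  k2=λ(1+2/3z)y_n ⇒ h·k2=z(1+2/3z)y_n
  y_{n+1}/y_n = 1 − 5/14z + 19/14z(1+2/3z) = 1 + z + 19/21z²
  so R(z) = 1 + z + 19/21z².

Boundary: |R(x)|=1, x<0.
x=-0.78: |R|=0.7705
R=1: x+19/21x²=0 ⇒ x=−21/19=-1.1053; min R=1−1/(4·19/21)=0.7237>−1
Confirm numerically:
  x=-0.909: |R|=0.83859 <1
  x=-0.693: |R|=0.74151 <1
  x=-0.681: |R|=0.73859 <1
  x=-1.231: |R|=1.14004 >1
  x=-1.205: |R|=1.10874 >1
Stable set (-1.1053, 0).

z∈(-1.1053,0).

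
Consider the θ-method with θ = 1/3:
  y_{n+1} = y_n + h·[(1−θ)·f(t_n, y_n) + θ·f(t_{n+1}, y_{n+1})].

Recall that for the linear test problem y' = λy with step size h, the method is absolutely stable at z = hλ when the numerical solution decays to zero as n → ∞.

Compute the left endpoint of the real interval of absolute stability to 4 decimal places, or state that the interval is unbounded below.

Test eqn y'=λy, z=hλ:
  y_{n+1} = y_n + z·[2/3·y_n + 1/3·y_{n+1}] ⇒ (1 − 1/3z)y_{n+1} = (1 + 2/3z)y_n
  R(z) = (1 + 2/3z)/(1 − 1/3z).

Need |R(x)|<1, x<0.
x=-0.82: |R|=0.3560
R=−1: 1+2/3x = −1+1/3x ⇒ -1/3x=2 ⇒ x=2/(-1/3)=-6.0000
Confirm numerically:
  x=-5.976: |R|=0.99733 <1
  x=-4.212: |R|=0.75208 <1
  x=-3.970: |R|=0.70875 <1
  x=-2.854: |R|=0.46259 <1
  x=-6.523: |R|=1.05492 >1
  x=-6.478: |R|=1.05043 >1
  x=-6.408: |R|=1.04337 >1
Interval (-6.0000, 0).

left endpoint -6.0000.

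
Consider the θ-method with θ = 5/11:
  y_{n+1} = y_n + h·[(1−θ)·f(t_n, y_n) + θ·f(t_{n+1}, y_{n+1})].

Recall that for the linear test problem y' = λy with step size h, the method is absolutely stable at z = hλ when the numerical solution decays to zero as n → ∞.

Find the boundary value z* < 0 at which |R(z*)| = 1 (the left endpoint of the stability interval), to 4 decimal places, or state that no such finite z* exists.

z* = -22.0000.

Test eqn y'=λy, z=hλ:
  y_{n+1} = y_n + z·[6/11·y_n + 5/11·y_{n+1}] ⇒ (1 − 5/11z)y_{n+1} = (1 + 6/11z)y_n
  so R(z) = (1 + 6/11z)/(1 − 5/11z).

Solve |R(x)|<1 on ℝ⁻.
x=-1.66: |R|=0.0539
R=−1: 1+6/11x = −1+5/11x ⇒ -1/11x=2 ⇒ x=2/(-1/11)=-22.0000
Confirm numerically:
  x=-19.667: |R|=0.97866 <1
  x=-18.511: |R|=0.96631 <1
  x=-10.586: |R|=0.82146 <1
  x=-22.202: |R|=1.00166 >1
  x=-22.033: |R|=1.00027 >1
So |R|<1 on (-22.0000, 0).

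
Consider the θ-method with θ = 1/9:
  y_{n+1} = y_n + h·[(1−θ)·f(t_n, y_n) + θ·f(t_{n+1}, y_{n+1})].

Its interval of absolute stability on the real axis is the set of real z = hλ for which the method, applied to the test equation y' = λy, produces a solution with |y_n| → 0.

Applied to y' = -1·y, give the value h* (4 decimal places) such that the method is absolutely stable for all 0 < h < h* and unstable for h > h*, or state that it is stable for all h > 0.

(-2.5714,0); λ=-1 ⇒ h* = (18/7)/1 = 2.5714.

Test eqn y'=λy, z=hλ:
  y_{n+1} = y_n + z·[8/9·y_n + 1/9·y_{n+1}] ⇒ (1 − 1/9z)y_{n+1} = (1 + 8/9z)y_n
  Hence R(z) = (1 + 8/9z)/(1 − 1/9z).

Solve |R(x)|<1 on ℝ⁻.
x=-0.53: |R|=0.4995
R=−1: 1+8/9x = −1+1/9x ⇒ -7/9x=2 ⇒ x=2/(-7/9)=-2.5714
Confirm numerically:
  x=-2.547: |R|=0.98519 <1
  x=-2.458: |R|=0.93070 <1
  x=-1.828: |R|=0.51939 <1
  x=-1.623: |R|=0.37504 <1
  x=-3.084: |R|=1.29692 >1
  x=-2.796: |R|=1.13327 >1
Stable set (-2.5714, 0).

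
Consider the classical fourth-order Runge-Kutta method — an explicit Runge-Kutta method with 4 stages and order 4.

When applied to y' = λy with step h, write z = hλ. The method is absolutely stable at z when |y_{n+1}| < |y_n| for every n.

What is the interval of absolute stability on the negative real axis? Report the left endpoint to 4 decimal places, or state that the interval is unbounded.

z∈(-2.7853,0).

Test eqn y'=λy, z=hλ:
  order 4, 4-stage ⇒ R(z)=1+z+z^2/2+z^3/6+z^4/24
  (e.g. R(-1.77)=0.28121, |R|=0.28121)

Find x<0 with |R(x)|<1.
x=-1.77: |R|=0.2812
|R(-1.99)|=0.3300 |R(-1.95)|=0.3179 |R(-1.26)|=0.3054
Bisect:
  x_lo=-3.6660 |R|=3.3681  x_hi=-0.2357 |R|=0.7900
  mid=-1.95085 |R|=0.31814 →hi
  mid=-2.80842 |R|=1.03543 →lo
  mid=-2.37964 |R|=0.54193 →hi
  mid=-2.59403 |R|=0.74790 →hi
  mid=-2.70123 |R|=0.88048 →hi
  mid=-2.75482 |R|=0.95502 →hi
  mid=-2.78162 |R|=0.99448 →hi
  ...
  [-2.78539,-2.78518] ⇒ x*=-2.7853
Interval (-2.7853, 0).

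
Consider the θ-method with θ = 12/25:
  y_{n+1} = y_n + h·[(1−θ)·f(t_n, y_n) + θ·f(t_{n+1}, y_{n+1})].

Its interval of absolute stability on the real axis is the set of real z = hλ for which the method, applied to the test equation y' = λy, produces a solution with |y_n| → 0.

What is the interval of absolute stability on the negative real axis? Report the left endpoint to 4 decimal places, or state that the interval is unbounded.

(-50.0000, 0).

Set f=λy, z=hλ:
  y_{n+1} = y_n + z·[13/25·y_n + 12/25·y_{n+1}] ⇒ (1 − 12/25z)y_{n+1} = (1 + 13/25z)y_n
  R(z) = (1 + 13/25z)/(1 − 12/25z).

Solve |R(x)|<1 on ℝ⁻.
x=-1.8: |R|=0.0343
R=−1: 1+13/25x = −1+12/25x ⇒ -1/25x=2 ⇒ x=2/(-1/25)=-50.0000
Confirm numerically:
  x=-41.279: |R|=0.98324 <1
  x=-33.306: |R|=0.96069 <1
  x=-30.163: |R|=0.94874 <1
  x=-50.279: |R|=1.00044 >1
  x=-50.176: |R|=1.00028 >1
So |R|<1 on (-50.0000, 0).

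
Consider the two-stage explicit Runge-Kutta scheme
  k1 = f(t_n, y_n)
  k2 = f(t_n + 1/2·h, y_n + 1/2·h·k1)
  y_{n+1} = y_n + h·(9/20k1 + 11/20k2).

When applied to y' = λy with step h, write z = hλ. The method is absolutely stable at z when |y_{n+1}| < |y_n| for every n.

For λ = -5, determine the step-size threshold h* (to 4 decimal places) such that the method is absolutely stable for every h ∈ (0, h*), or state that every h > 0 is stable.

Test eqn y'=λy, z=hλ:
  k1=λy_n ⇒ h·k1=z·y_n;  k2=λ(1+1/2z)y_n ⇒ h·k2=z(1+1/2z)y_n
  y_{n+1}/y_n = 1 + 9/20z + 11/20z(1+1/2z) = 1 + z + 11/40z²
  ⇒ R(z) = 1 + z + 11/40z².

Find x<0 with |R(x)|<1.
x=-1.72: |R|=0.0936
R=1: x+11/40x²=0 ⇒ x=−40/11=-3.6364; min R=1−1/(4·11/40)=0.0909>−1
Confirm numerically:
  x=-3.103: |R|=0.54487 <1
  x=-2.837: |R|=0.37636 <1
  x=-2.046: |R|=0.10518 <1
  x=-4.000: |R|=1.40000 >1
  x=-3.981: |R|=1.37730 >1
Interval (-3.6364, 0).

(-3.6364,0); λ=-5 ⇒ h* = (40/11)/5 = 0.7273.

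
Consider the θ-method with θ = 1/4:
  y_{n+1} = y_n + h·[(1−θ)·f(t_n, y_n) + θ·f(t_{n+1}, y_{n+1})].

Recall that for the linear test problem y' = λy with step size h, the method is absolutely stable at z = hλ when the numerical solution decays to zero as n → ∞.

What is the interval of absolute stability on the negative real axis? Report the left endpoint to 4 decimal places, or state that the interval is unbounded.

z∈(-4.0000,0).

On y'=λy, z=hλ:
  y_{n+1} = y_n + z·[3/4·y_n + 1/4·y_{n+1}] ⇒ (1 − 1/4z)y_{n+1} = (1 + 3/4z)y_n
  ⇒ R(z) = (1 + 3/4z)/(1 − 1/4z).

Boundary: |R(x)|=1, x<0.
x=-0.93: |R|=0.2454
R=−1: 1+3/4x = −1+1/4x ⇒ -1/2x=2 ⇒ x=2/(-1/2)=-4.0000
Confirm numerically:
  x=-3.333: |R|=0.81808 <1
  x=-3.043: |R|=0.72824 <1
  x=-1.658: |R|=0.17215 <1
  x=-4.568: |R|=1.13259 >1
  x=-4.535: |R|=1.12537 >1
  x=-4.044: |R|=1.01094 >1
Stable set (-4.0000, 0).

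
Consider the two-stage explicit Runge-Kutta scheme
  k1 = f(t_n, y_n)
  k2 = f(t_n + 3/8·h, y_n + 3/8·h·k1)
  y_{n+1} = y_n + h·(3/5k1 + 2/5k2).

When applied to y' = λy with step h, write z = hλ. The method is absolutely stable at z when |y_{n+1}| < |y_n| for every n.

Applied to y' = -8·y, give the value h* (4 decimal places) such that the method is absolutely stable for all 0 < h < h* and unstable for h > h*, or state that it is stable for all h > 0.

Set f=λy, z=hλ:
  k1=λy_n ⇒ h·k1=z·y_n;  k2=λ(1+3/8z)y_n ⇒ h·k2=z(1+3/8z)y_n
  y_{n+1}/y_n = 1 + 3/5z + 2/5z(1+3/8z) = 1 + z + 3/20z²
  so R(z) = 1 + z + 3/20z².

Boundary: |R(x)|=1, x<0.
x=-1.27: |R|=0.0281
R=1: x+3/20x²=0 ⇒ x=−20/3=-6.6667; min R=1−1/(4·3/20)=-0.6667>−1
Confirm numerically:
  x=-6.219: |R|=0.58239 <1
  x=-6.167: |R|=0.53778 <1
  x=-5.730: |R|=0.19494 <1
  x=-7.159: |R|=1.52869 >1
  x=-6.934: |R|=1.27805 >1
Interval (-6.6667, 0).

(-6.6667,0); λ=-8 ⇒ h* = (20/3)/8 = 0.8333.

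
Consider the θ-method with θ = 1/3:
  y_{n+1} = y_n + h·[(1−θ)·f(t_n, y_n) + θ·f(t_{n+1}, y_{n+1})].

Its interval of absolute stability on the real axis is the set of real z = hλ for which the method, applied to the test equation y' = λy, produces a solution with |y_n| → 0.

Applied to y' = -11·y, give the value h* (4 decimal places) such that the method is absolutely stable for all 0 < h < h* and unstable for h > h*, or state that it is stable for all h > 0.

(-6.0000,0); λ=-11 ⇒ h* = (6)/11 = 0.5455.

Set f=λy, z=hλ:
  y_{n+1} = y_n + z·[2/3·y_n + 1/3·y_{n+1}] ⇒ (1 − 1/3z)y_{n+1} = (1 + 2/3z)y_n
  ⇒ R(z) = (1 + 2/3z)/(1 − 1/3z).

Solve |R(x)|<1 on ℝ⁻.
x=-0.62: |R|=0.4862
R=−1: 1+2/3x = −1+1/3x ⇒ -1/3x=2 ⇒ x=2/(-1/3)=-6.0000
Confirm numerically:
  x=-3.788: |R|=0.67413 <1
  x=-3.618: |R|=0.64007 <1
  x=-2.944: |R|=0.48587 <1
  x=-6.526: |R|=1.05522 >1
  x=-6.161: |R|=1.01757 >1
So |R|<1 on (-6.0000, 0).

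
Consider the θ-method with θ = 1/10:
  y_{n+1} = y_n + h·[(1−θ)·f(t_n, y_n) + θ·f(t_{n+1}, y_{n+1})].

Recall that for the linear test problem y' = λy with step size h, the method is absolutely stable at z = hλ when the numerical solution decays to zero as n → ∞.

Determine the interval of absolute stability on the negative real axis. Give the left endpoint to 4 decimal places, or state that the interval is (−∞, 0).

z∈(-2.5000,0).

With y'=λy (z=hλ):
  y_{n+1} = y_n + z·[9/10·y_n + 1/10·y_{n+1}] ⇒ (1 − 1/10z)y_{n+1} = (1 + 9/10z)y_n
  Hence R(z) = (1 + 9/10z)/(1 − 1/10z).

Boundary: |R(x)|=1, x<0.
x=-1.33: |R|=0.1739
R=−1: 1+9/10x = −1+1/10x ⇒ -4/5x=2 ⇒ x=2/(-4/5)=-2.5000
Confirm numerically:
  x=-1.883: |R|=0.58462 <1
  x=-1.716: |R|=0.46466 <1
  x=-1.682: |R|=0.43982 <1
  x=-1.564: |R|=0.35247 <1
  x=-2.862: |R|=1.22516 >1
  x=-2.856: |R|=1.22153 >1
Stable set (-2.5000, 0).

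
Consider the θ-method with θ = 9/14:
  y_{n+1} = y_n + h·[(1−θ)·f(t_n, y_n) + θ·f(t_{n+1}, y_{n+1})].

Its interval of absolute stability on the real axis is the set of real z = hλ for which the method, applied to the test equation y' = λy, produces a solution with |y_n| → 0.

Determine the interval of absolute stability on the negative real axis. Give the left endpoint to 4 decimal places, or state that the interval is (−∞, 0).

On y'=λy, z=hλ:
  y_{n+1} = y_n + z·[5/14·y_n + 9/14·y_{n+1}] ⇒ (1 − 9/14z)y_{n+1} = (1 + 5/14z)y_n
  so R(z) = (1 + 5/14z)/(1 − 9/14z).

Solve |R(x)|<1 on ℝ⁻.
x=-0.32: |R|=0.7346
x=-2: |R|=0.1250
x=-10: |R|=0.3462
x=-100: |R|=0.5317
θ=9/14≥1/2 ⇒ |1+5/14x|<|1−9/14x| ∀x<0 ⇒ interval (−∞,0).

(−∞, 0) — no finite endpoint.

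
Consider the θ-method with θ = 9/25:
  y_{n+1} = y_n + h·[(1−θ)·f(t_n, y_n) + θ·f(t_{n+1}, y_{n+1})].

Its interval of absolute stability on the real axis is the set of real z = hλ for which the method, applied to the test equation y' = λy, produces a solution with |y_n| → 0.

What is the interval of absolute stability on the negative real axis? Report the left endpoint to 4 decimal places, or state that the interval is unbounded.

With y'=λy (z=hλ):
  y_{n+1} = y_n + z·[16/25·y_n + 9/25·y_{n+1}] ⇒ (1 − 9/25z)y_{n+1} = (1 + 16/25z)y_n
  ⇒ R(z) = (1 + 16/25z)/(1 − 9/25z).

Need |R(x)|<1, x<0.
x=-1.28: |R|=0.1238
R=−1: 1+16/25x = −1+9/25x ⇒ -7/25x=2 ⇒ x=2/(-7/25)=-7.1429
Confirm numerically:
  x=-4.569: |R|=0.72751 <1
  x=-4.123: |R|=0.65964 <1
  x=-2.959: |R|=0.43276 <1
  x=-7.425: |R|=1.02151 >1
  x=-7.380: |R|=1.01816 >1
So |R|<1 on (-7.1429, 0).

z∈(-7.1429,0).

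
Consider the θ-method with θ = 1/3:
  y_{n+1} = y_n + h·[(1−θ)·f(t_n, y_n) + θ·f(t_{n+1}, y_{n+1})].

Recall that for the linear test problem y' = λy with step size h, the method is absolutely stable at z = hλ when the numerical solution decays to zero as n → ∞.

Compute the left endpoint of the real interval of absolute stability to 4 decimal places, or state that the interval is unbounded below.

left endpoint -6.0000.

Set f=λy, z=hλ:
  y_{n+1} = y_n + z·[2/3·y_n + 1/3·y_{n+1}] ⇒ (1 − 1/3z)y_{n+1} = (1 + 2/3z)y_n
  so R(z) = (1 + 2/3z)/(1 − 1/3z).

Find x<0 with |R(x)|<1.
x=-0.33: |R|=0.7027
R=−1: 1+2/3x = −1+1/3x ⇒ -1/3x=2 ⇒ x=2/(-1/3)=-6.0000
Confirm numerically:
  x=-5.185: |R|=0.90043 <1
  x=-4.749: |R|=0.83856 <1
  x=-4.735: |R|=0.83646 <1
  x=-2.951: |R|=0.48765 <1
  x=-6.528: |R|=1.05542 >1
  x=-6.207: |R|=1.02248 >1
So |R|<1 on (-6.0000, 0).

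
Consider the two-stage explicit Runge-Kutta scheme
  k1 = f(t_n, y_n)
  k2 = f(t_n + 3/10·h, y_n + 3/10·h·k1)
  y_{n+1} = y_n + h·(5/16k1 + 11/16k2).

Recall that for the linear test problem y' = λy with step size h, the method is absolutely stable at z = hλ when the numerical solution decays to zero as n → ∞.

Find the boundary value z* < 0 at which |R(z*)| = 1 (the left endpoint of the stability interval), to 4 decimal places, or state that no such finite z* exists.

On y'=λy, z=hλ:
  k1=λy_n ⇒ h·k1=z·y_n;  k2=λ(1+3/10z)y_n ⇒ h·k2=z(1+3/10z)y_n
  y_{n+1}/y_n = 1 + 5/16z + 11/16z(1+3/10z) = 1 + z + 33/160z²
  R(z) = 1 + z + 33/160z².

Boundary: |R(x)|=1, x<0.
x=-0.49: |R|=0.5595
R=1: x+33/160x²=0 ⇒ x=−160/33=-4.8485; min R=1−1/(4·33/160)=-0.2121>−1
Confirm numerically:
  x=-3.459: |R|=0.00872 <1
  x=-2.739: |R|=0.19169 <1
  x=-2.400: |R|=0.21200 <1
  x=-5.245: |R|=1.42894 >1
  x=-5.215: |R|=1.39422 >1
Interval (-4.8485, 0).

left endpoint -4.8485.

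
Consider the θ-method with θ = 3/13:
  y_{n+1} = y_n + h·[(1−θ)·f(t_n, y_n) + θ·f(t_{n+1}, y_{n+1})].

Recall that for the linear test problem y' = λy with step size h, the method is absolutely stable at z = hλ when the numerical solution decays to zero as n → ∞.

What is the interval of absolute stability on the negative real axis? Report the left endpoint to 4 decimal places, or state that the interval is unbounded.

Set f=λy, z=hλ:
  y_{n+1} = y_n + z·[10/13·y_n + 3/13·y_{n+1}] ⇒ (1 − 3/13z)y_{n+1} = (1 + 10/13z)y_n
  Hence R(z) = (1 + 10/13z)/(1 − 3/13z).

Find x<0 with |R(x)|<1.
x=-1.01: |R|=0.1809
R=−1: 1+10/13x = −1+3/13x ⇒ -7/13x=2 ⇒ x=2/(-7/13)=-3.7143
Confirm numerically:
  x=-3.571: |R|=0.95770 <1
  x=-3.542: |R|=0.94895 <1
  x=-3.278: |R|=0.86625 <1
  x=-2.743: |R|=0.67973 <1
  x=-4.187: |R|=1.12946 >1
  x=-3.869: |R|=1.04401 >1
Stable set (-3.7143, 0).

z∈(-3.7143,0).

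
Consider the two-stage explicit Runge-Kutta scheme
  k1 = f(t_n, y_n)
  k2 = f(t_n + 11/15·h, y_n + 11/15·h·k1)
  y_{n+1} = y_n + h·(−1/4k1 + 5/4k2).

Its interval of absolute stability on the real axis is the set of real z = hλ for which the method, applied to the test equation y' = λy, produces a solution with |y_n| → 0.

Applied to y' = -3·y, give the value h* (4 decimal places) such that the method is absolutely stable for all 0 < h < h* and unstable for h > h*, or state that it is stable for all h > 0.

(-1.0909,0); λ=-3 ⇒ h* = (12/11)/3 = 0.3636.

On y'=λy, z=hλ:
  k1=λy_n ⇒ h·k1=z·y_n;  k2=λ(1+11/15z)y_n ⇒ h·k2=z(1+11/15z)y_n
  y_{n+1}/y_n = 1 − 1/4z + 5/4z(1+11/15z) = 1 + z + 11/12z²
  ⇒ R(z) = 1 + z + 11/12z².

Need |R(x)|<1, x<0.
x=-1.63: |R|=1.8055
R=1: x+11/12x²=0 ⇒ x=−12/11=-1.0909; min R=1−1/(4·11/12)=0.7273>−1
Confirm numerically:
  x=-0.963: |R|=0.88709 <1
  x=-0.812: |R|=0.79240 <1
  x=-0.805: |R|=0.78902 <1
  x=-0.608: |R|=0.73086 <1
  x=-1.645: |R|=1.83552 >1
  x=-1.368: |R|=1.34747 >1
  x=-1.233: |R|=1.16060 >1
Interval (-1.0909, 0).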